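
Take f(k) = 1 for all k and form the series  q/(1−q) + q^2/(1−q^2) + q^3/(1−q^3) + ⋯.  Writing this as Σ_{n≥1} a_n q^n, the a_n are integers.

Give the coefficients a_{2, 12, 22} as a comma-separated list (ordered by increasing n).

[q^2] f(1)=1,f(2)=1 ⇒ 2
d|12:{12,6,4,3,2,1}  Σf=1+1+1+1+1+1=6
n=22: 1·22 2·11 11·2 22·1  f→[1+1+1+1]=4

2, 6, 4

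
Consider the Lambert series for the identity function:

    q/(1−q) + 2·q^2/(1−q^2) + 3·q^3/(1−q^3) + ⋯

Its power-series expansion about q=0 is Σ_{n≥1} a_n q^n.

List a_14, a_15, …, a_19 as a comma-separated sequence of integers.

q^14  k|14↦f(k): 14:14 7:7 2:2 1:1  a_14=24
q^15  k|15↦f(k): 15:15 5:5 3:3 1:1  a_15=24
n=16: 1·16 2·8 4·4 8·2 16·1  f→[1+2+4+8+16]=31
[q^17] f(1)=1,f(17)=17 ⇒ 18
[q^18] f(1)=1,f(2)=2,f(3)=3,f(6)=6,f(9)=9,f(18)=18 ⇒ 39
q^19  k|19↦f(k): 19:19 1:1  a_19=20

24, 24, 31, 18, 39, 20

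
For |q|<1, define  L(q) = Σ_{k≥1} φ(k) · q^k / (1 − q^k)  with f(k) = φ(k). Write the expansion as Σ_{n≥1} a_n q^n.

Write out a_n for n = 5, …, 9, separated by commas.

d|5:{1,5}  Σφ=1+4=5
d|6:{1,2,3,6}  Σφ=1+1+2+2=6
d|7:{7,1}  Σφ=6+1=7
q^8  k|8↦φ(k): 1:1 2:1 4:2 8:4  a_8=8
n=9: 1·9 3·3 9·1  φ→[1+2+6]=9

5, 6, 7, 8, 9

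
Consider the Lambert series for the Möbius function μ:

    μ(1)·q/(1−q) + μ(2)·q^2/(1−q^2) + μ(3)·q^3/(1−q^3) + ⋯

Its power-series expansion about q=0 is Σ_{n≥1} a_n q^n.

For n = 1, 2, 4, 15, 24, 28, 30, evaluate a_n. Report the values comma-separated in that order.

1, 0, 0, 0, 0, 0, 0

n=1: 1·1  μ→[1]=1
[q^2] μ(2)=-1,μ(1)=1 ⇒ 0
q^4  k|4↦μ(k): 1:1 2:-1 4:0  a_4=0
[q^15] μ(15)=1,μ(5)=-1,μ(3)=-1,μ(1)=1 ⇒ 0
n=24: 1·24 2·12 3·8 4·6 6·4 8·3 12·2 24·1  μ→[1+(-1)+(-1)+0+1+0+0+0]=0
n=28: 1·28 2·14 4·7 7·4 14·2 28·1  μ→[1+(-1)+0+(-1)+1+0]=0
n=30: 1·30 2·15 3·10 5·6 6·5 10·3 15·2 30·1  μ→[1+(-1)+(-1)+(-1)+1+1+1+(-1)]=0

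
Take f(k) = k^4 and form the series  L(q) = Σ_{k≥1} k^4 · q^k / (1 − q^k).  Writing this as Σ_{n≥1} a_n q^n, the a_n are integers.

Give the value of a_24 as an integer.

a_24 = 358258

[q^24] f(24)=331776,f(12)=20736,f(8)=4096,f(6)=1296,f(4)=256,f(3)=81,f(2)=16,f(1)=1 ⇒ 358258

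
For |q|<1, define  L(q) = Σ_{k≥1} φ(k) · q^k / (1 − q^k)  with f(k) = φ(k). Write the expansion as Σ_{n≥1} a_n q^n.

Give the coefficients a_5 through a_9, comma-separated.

[q^5] φ(1)=1,φ(5)=4 ⇒ 5
d|6:{1,2,3,6}  Σφ=1+1+2+2=6
q^7  k|7↦φ(k): 7:6 1:1  a_7=7
[q^8] φ(8)=4,φ(4)=2,φ(2)=1,φ(1)=1 ⇒ 8
d|9:{9,3,1}  Σφ=6+2+1=9

5, 6, 7, 8, 9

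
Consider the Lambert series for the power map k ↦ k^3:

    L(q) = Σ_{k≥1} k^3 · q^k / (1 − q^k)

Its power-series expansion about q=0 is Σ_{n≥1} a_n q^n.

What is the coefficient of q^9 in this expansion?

a_9 = 757

q^9  k|9↦f(k): 9:729 3:27 1:1  a_9=757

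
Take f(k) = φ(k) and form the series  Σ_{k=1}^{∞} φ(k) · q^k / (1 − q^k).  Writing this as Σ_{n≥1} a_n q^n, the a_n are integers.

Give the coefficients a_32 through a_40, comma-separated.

q^32  k|32↦φ(k): 1:1 2:1 4:2 8:4 16:8 32:16  a_32=32
q^33  k|33↦φ(k): 33:20 11:10 3:2 1:1  a_33=33
[q^34] φ(34)=16,φ(17)=16,φ(2)=1,φ(1)=1 ⇒ 34
[q^35] φ(1)=1,φ(5)=4,φ(7)=6,φ(35)=24 ⇒ 35
[q^36] φ(1)=1,φ(2)=1,φ(3)=2,φ(4)=2,φ(6)=2,φ(9)=6,φ(12)=4,φ(18)=6,φ(36)=12 ⇒ 36
n=37: 37·1 1·37  φ→[36+1]=37
q^38  k|38↦φ(k): 1:1 2:1 19:18 38:18  a_38=38
q^39  k|39↦φ(k): 39:24 13:12 3:2 1:1  a_39=39
d|40:{1,2,4,5,8,10,20,40}  Σφ=1+1+2+4+4+4+8+16=40

32, 33, 34, 35, 36, 37, 38, 39, 40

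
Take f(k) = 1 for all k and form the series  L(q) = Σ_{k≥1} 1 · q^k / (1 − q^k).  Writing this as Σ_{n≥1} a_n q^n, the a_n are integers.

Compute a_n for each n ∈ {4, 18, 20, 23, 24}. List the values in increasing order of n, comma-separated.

d|4:{4,2,1}  Σf=1+1+1=3
n=18: 1·18 2·9 3·6 6·3 9·2 18·1  f→[1+1+1+1+1+1]=6
[q^20] f(20)=1,f(10)=1,f(5)=1,f(4)=1,f(2)=1,f(1)=1 ⇒ 6
d|23:{23,1}  Σf=1+1=2
[q^24] f(24)=1,f(12)=1,f(8)=1,f(6)=1,f(4)=1,f(3)=1,f(2)=1,f(1)=1 ⇒ 8

3, 6, 6, 2, 8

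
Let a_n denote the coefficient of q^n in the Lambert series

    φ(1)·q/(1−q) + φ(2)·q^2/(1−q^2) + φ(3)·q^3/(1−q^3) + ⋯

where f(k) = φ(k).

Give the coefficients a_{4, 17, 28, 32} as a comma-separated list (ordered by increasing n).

d|4:{4,2,1}  Σφ=2+1+1=4
q^17  k|17↦φ(k): 1:1 17:16  a_17=17
[q^28] φ(28)=12,φ(14)=6,φ(7)=6,φ(4)=2,φ(2)=1,φ(1)=1 ⇒ 28
q^32  k|32↦φ(k): 1:1 2:1 4:2 8:4 16:8 32:16  a_32=32

4, 17, 28, 32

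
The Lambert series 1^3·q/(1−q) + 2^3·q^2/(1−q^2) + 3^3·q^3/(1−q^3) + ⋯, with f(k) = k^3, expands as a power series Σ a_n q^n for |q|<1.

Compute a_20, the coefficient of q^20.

d|20:{1,2,4,5,10,20}  Σf=1+8+64+125+1000+8000=9198

a_20 = 9198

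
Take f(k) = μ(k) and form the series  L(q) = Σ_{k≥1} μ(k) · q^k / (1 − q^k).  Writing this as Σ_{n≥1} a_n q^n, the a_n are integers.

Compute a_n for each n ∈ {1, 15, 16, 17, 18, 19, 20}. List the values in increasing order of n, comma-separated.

n=1: 1·1  μ→[1]=1
[q^15] μ(1)=1,μ(3)=-1,μ(5)=-1,μ(15)=1 ⇒ 0
q^16  k|16↦μ(k): 16:0 8:0 4:0 2:-1 1:1  a_16=0
[q^17] μ(17)=-1,μ(1)=1 ⇒ 0
[q^18] μ(18)=0,μ(9)=0,μ(6)=1,μ(3)=-1,μ(2)=-1,μ(1)=1 ⇒ 0
d|19:{19,1}  Σμ=(-1)+1=0
q^20  k|20↦μ(k): 1:1 2:-1 4:0 5:-1 10:1 20:0  a_20=0

1, 0, 0, 0, 0, 0, 0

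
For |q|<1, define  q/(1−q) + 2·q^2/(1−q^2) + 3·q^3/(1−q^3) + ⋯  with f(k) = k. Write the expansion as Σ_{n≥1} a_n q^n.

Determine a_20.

q^20  k|20↦f(k): 1:1 2:2 4:4 5:5 10:10 20:20  a_20=42

a_20 = 42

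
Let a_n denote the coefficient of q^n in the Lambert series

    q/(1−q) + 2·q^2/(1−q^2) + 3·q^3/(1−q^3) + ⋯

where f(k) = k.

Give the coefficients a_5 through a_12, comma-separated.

6, 12, 8, 15, 13, 18, 12, 28

d|5:{5,1}  Σf=5+1=6
[q^6] f(1)=1,f(2)=2,f(3)=3,f(6)=6 ⇒ 12
q^7  k|7↦f(k): 7:7 1:1  a_7=8
q^8  k|8↦f(k): 8:8 4:4 2:2 1:1  a_8=15
n=9: 9·1 3·3 1·9  f→[9+3+1]=13
q^10  k|10↦f(k): 1:1 2:2 5:5 10:10  a_10=18
d|11:{1,11}  Σf=1+11=12
d|12:{1,2,3,4,6,12}  Σf=1+2+3+4+6+12=28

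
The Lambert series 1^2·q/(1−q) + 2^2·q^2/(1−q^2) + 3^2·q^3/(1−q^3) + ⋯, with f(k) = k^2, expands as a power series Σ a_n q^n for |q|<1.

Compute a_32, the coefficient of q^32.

a_32 = 1365

n=32: 1·32 2·16 4·8 8·4 16·2 32·1  f→[1+4+16+64+256+1024]=1365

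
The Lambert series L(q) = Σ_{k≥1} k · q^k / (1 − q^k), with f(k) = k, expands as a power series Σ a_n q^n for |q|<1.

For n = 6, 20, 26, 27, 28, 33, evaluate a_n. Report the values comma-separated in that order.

[q^6] f(1)=1,f(2)=2,f(3)=3,f(6)=6 ⇒ 12
n=20: 1·20 2·10 4·5 5·4 10·2 20·1  f→[1+2+4+5+10+20]=42
d|26:{1,2,13,26}  Σf=1+2+13+26=42
n=27: 27·1 9·3 3·9 1·27  f→[27+9+3+1]=40
q^28  k|28↦f(k): 28:28 14:14 7:7 4:4 2:2 1:1  a_28=56
d|33:{1,3,11,33}  Σf=1+3+11+33=48

12, 42, 42, 40, 56, 48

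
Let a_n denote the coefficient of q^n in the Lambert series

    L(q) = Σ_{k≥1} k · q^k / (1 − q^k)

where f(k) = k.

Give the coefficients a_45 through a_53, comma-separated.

q^45  k|45↦f(k): 45:45 15:15 9:9 5:5 3:3 1:1  a_45=78
d|46:{1,2,23,46}  Σf=1+2+23+46=72
q^47  k|47↦f(k): 47:47 1:1  a_47=48
[q^48] f(48)=48,f(24)=24,f(16)=16,f(12)=12,f(8)=8,f(6)=6,f(4)=4,f(3)=3,f(2)=2,f(1)=1 ⇒ 124
q^49  k|49↦f(k): 1:1 7:7 49:49  a_49=57
q^50  k|50↦f(k): 1:1 2:2 5:5 10:10 25:25 50:50  a_50=93
n=51: 1·51 3·17 17·3 51·1  f→[1+3+17+51]=72
d|52:{52,26,13,4,2,1}  Σf=52+26+13+4+2+1=98
[q^53] f(53)=53,f(1)=1 ⇒ 54

78, 72, 48, 124, 57, 93, 72, 98, 54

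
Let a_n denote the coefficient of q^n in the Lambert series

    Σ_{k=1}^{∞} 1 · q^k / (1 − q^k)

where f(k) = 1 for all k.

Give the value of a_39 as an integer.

a_39 = 4

q^39  k|39↦f(k): 1:1 3:1 13:1 39:1  a_39=4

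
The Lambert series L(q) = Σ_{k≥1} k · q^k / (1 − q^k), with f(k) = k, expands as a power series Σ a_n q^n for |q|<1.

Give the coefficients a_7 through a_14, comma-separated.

d|7:{7,1}  Σf=7+1=8
q^8  k|8↦f(k): 1:1 2:2 4:4 8:8  a_8=15
n=9: 1·9 3·3 9·1  f→[1+3+9]=13
[q^10] f(1)=1,f(2)=2,f(5)=5,f(10)=10 ⇒ 18
q^11  k|11↦f(k): 1:1 11:11  a_11=12
d|12:{12,6,4,3,2,1}  Σf=12+6+4+3+2+1=28
d|13:{13,1}  Σf=13+1=14
q^14  k|14↦f(k): 1:1 2:2 7:7 14:14  a_14=24

8, 15, 13, 18, 12, 28, 14, 24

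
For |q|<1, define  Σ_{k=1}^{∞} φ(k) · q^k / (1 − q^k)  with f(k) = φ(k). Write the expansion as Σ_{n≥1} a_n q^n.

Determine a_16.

q^16  k|16↦φ(k): 16:8 8:4 4:2 2:1 1:1  a_16=16

a_16 = 16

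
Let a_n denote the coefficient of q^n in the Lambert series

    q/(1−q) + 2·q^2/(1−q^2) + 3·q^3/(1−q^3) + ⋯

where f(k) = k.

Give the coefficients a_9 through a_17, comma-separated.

13, 18, 12, 28, 14, 24, 24, 31, 18

q^9  k|9↦f(k): 9:9 3:3 1:1  a_9=13
d|10:{1,2,5,10}  Σf=1+2+5+10=18
q^11  k|11↦f(k): 1:1 11:11  a_11=12
d|12:{1,2,3,4,6,12}  Σf=1+2+3+4+6+12=28
q^13  k|13↦f(k): 13:13 1:1  a_13=14
n=14: 1·14 2·7 7·2 14·1  f→[1+2+7+14]=24
q^15  k|15↦f(k): 1:1 3:3 5:5 15:15  a_15=24
n=16: 16·1 8·2 4·4 2·8 1·16  f→[16+8+4+2+1]=31
[q^17] f(17)=17,f(1)=1 ⇒ 18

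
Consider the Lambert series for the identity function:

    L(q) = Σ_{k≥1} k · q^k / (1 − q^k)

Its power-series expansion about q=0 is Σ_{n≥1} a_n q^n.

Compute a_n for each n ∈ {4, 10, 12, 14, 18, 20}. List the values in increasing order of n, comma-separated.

[q^4] f(4)=4,f(2)=2,f(1)=1 ⇒ 7
q^10  k|10↦f(k): 10:10 5:5 2:2 1:1  a_10=18
[q^12] f(12)=12,f(6)=6,f(4)=4,f(3)=3,f(2)=2,f(1)=1 ⇒ 28
q^14  k|14↦f(k): 1:1 2:2 7:7 14:14  a_14=24
[q^18] f(1)=1,f(2)=2,f(3)=3,f(6)=6,f(9)=9,f(18)=18 ⇒ 39
q^20  k|20↦f(k): 20:20 10:10 5:5 4:4 2:2 1:1  a_20=42

7, 18, 28, 24, 39, 42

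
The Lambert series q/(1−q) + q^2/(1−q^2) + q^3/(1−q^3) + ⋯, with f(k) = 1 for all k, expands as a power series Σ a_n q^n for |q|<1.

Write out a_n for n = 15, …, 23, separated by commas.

q^15  k|15↦f(k): 1:1 3:1 5:1 15:1  a_15=4
n=16: 1·16 2·8 4·4 8·2 16·1  f→[1+1+1+1+1]=5
q^17  k|17↦f(k): 17:1 1:1  a_17=2
q^18  k|18↦f(k): 1:1 2:1 3:1 6:1 9:1 18:1  a_18=6
d|19:{19,1}  Σf=1+1=2
q^20  k|20↦f(k): 1:1 2:1 4:1 5:1 10:1 20:1  a_20=6
n=21: 21·1 7·3 3·7 1·21  f→[1+1+1+1]=4
q^22  k|22↦f(k): 1:1 2:1 11:1 22:1  a_22=4
q^23  k|23↦f(k): 1:1 23:1  a_23=2

4, 5, 2, 6, 2, 6, 4, 4, 2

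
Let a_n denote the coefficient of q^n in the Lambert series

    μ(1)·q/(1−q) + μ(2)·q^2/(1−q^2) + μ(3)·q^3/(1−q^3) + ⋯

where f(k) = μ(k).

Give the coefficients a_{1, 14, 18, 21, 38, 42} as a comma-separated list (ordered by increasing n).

d|1:{1}  Σμ=1=1
n=14: 14·1 7·2 2·7 1·14  μ→[1+(-1)+(-1)+1]=0
[q^18] μ(18)=0,μ(9)=0,μ(6)=1,μ(3)=-1,μ(2)=-1,μ(1)=1 ⇒ 0
q^21  k|21↦μ(k): 21:1 7:-1 3:-1 1:1  a_21=0
d|38:{38,19,2,1}  Σμ=1+(-1)+(-1)+1=0
[q^42] μ(42)=-1,μ(21)=1,μ(14)=1,μ(7)=-1,μ(6)=1,μ(3)=-1,μ(2)=-1,μ(1)=1 ⇒ 0

1, 0, 0, 0, 0, 0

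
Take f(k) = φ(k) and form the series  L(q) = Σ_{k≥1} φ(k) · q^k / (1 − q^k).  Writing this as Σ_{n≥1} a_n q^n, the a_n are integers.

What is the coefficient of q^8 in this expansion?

[q^8] φ(8)=4,φ(4)=2,φ(2)=1,φ(1)=1 ⇒ 8

a_8 = 8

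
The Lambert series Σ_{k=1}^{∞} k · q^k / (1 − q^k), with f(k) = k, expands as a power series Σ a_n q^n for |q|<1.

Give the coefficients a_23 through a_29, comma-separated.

d|23:{1,23}  Σf=1+23=24
[q^24] f(1)=1,f(2)=2,f(3)=3,f(4)=4,f(6)=6,f(8)=8,f(12)=12,f(24)=24 ⇒ 60
d|25:{1,5,25}  Σf=1+5+25=31
q^26  k|26↦f(k): 26:26 13:13 2:2 1:1  a_26=42
d|27:{1,3,9,27}  Σf=1+3+9+27=40
q^28  k|28↦f(k): 28:28 14:14 7:7 4:4 2:2 1:1  a_28=56
q^29  k|29↦f(k): 1:1 29:29  a_29=30

24, 60, 31, 42, 40, 56, 30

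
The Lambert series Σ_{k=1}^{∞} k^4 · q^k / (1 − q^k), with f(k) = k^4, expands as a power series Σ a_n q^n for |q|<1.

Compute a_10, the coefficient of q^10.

d|10:{1,2,5,10}  Σf=1+16+625+10000=10642

a_10 = 10642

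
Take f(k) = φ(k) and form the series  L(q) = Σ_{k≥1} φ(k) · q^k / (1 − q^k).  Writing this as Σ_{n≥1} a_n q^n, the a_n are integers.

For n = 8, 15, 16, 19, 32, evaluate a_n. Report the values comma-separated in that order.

q^8  k|8↦φ(k): 8:4 4:2 2:1 1:1  a_8=8
[q^15] φ(1)=1,φ(3)=2,φ(5)=4,φ(15)=8 ⇒ 15
d|16:{16,8,4,2,1}  Σφ=8+4+2+1+1=16
d|19:{1,19}  Σφ=1+18=19
q^32  k|32↦φ(k): 1:1 2:1 4:2 8:4 16:8 32:16  a_32=32

8, 15, 16, 19, 32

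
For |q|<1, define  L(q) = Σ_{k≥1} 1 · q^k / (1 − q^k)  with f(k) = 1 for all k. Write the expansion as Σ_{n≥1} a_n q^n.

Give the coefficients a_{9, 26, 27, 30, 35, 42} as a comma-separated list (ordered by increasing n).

3, 4, 4, 8, 4, 8

n=9: 1·9 3·3 9·1  f→[1+1+1]=3
q^26  k|26↦f(k): 1:1 2:1 13:1 26:1  a_26=4
d|27:{27,9,3,1}  Σf=1+1+1+1=4
n=30: 1·30 2·15 3·10 5·6 6·5 10·3 15·2 30·1  f→[1+1+1+1+1+1+1+1]=8
q^35  k|35↦f(k): 35:1 7:1 5:1 1:1  a_35=4
q^42  k|42↦f(k): 42:1 21:1 14:1 7:1 6:1 3:1 2:1 1:1  a_42=8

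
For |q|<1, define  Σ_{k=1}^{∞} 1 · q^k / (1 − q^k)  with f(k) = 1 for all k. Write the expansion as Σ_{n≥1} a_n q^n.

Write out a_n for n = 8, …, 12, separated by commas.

4, 3, 4, 2, 6

d|8:{8,4,2,1}  Σf=1+1+1+1=4
d|9:{1,3,9}  Σf=1+1+1=3
n=10: 10·1 5·2 2·5 1·10  f→[1+1+1+1]=4
n=11: 11·1 1·11  f→[1+1]=2
d|12:{1,2,3,4,6,12}  Σf=1+1+1+1+1+1=6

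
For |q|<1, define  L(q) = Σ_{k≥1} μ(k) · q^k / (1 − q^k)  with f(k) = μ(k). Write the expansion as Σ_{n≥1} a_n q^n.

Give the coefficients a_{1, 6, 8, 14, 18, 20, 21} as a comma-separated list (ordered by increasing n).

1, 0, 0, 0, 0, 0, 0

q^1  k|1↦μ(k): 1:1  a_1=1
d|6:{6,3,2,1}  Σμ=1+(-1)+(-1)+1=0
[q^8] μ(8)=0,μ(4)=0,μ(2)=-1,μ(1)=1 ⇒ 0
n=14: 1·14 2·7 7·2 14·1  μ→[1+(-1)+(-1)+1]=0
[q^18] μ(18)=0,μ(9)=0,μ(6)=1,μ(3)=-1,μ(2)=-1,μ(1)=1 ⇒ 0
q^20  k|20↦μ(k): 1:1 2:-1 4:0 5:-1 10:1 20:0  a_20=0
[q^21] μ(21)=1,μ(7)=-1,μ(3)=-1,μ(1)=1 ⇒ 0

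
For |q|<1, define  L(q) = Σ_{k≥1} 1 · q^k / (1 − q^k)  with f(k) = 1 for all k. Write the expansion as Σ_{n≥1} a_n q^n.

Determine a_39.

a_39 = 4

[q^39] f(39)=1,f(13)=1,f(3)=1,f(1)=1 ⇒ 4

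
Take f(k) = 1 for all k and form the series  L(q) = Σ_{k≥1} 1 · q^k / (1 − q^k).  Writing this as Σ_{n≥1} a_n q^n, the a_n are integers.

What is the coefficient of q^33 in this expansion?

a_33 = 4

[q^33] f(33)=1,f(11)=1,f(3)=1,f(1)=1 ⇒ 4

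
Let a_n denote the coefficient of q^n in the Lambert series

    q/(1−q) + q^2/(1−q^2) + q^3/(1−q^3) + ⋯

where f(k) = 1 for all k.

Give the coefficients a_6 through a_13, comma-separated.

4, 2, 4, 3, 4, 2, 6, 2

d|6:{1,2,3,6}  Σf=1+1+1+1=4
q^7  k|7↦f(k): 7:1 1:1  a_7=2
q^8  k|8↦f(k): 8:1 4:1 2:1 1:1  a_8=4
d|9:{1,3,9}  Σf=1+1+1=3
n=10: 10·1 5·2 2·5 1·10  f→[1+1+1+1]=4
q^11  k|11↦f(k): 11:1 1:1  a_11=2
n=12: 12·1 6·2 4·3 3·4 2·6 1·12  f→[1+1+1+1+1+1]=6
q^13  k|13↦f(k): 13:1 1:1  a_13=2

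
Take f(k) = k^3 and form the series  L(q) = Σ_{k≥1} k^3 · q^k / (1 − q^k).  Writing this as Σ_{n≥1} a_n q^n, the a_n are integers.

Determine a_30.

d|30:{30,15,10,6,5,3,2,1}  Σf=27000+3375+1000+216+125+27+8+1=31752

a_30 = 31752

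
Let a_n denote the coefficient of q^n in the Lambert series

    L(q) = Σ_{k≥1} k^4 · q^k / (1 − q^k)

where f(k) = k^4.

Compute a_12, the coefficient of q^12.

d|12:{1,2,3,4,6,12}  Σf=1+16+81+256+1296+20736=22386

a_12 = 22386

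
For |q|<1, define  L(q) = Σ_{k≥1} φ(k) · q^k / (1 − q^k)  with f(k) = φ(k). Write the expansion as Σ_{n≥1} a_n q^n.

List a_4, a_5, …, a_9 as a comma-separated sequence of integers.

n=4: 1·4 2·2 4·1  φ→[1+1+2]=4
n=5: 1·5 5·1  φ→[1+4]=5
[q^6] φ(1)=1,φ(2)=1,φ(3)=2,φ(6)=2 ⇒ 6
q^7  k|7↦φ(k): 1:1 7:6  a_7=7
q^8  k|8↦φ(k): 1:1 2:1 4:2 8:4  a_8=8
n=9: 9·1 3·3 1·9  φ→[6+2+1]=9

4, 5, 6, 7, 8, 9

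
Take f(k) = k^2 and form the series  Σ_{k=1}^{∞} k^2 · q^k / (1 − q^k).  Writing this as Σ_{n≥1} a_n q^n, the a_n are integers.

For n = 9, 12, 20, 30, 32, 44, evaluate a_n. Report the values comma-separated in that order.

91, 210, 546, 1300, 1365, 2562

[q^9] f(1)=1,f(3)=9,f(9)=81 ⇒ 91
q^12  k|12↦f(k): 12:144 6:36 4:16 3:9 2:4 1:1  a_12=210
n=20: 1·20 2·10 4·5 5·4 10·2 20·1  f→[1+4+16+25+100+400]=546
n=30: 1·30 2·15 3·10 5·6 6·5 10·3 15·2 30·1  f→[1+4+9+25+36+100+225+900]=1300
d|32:{32,16,8,4,2,1}  Σf=1024+256+64+16+4+1=1365
d|44:{44,22,11,4,2,1}  Σf=1936+484+121+16+4+1=2562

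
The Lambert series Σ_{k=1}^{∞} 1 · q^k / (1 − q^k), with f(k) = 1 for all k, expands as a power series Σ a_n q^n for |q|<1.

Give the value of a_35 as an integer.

n=35: 35·1 7·5 5·7 1·35  f→[1+1+1+1]=4

a_35 = 4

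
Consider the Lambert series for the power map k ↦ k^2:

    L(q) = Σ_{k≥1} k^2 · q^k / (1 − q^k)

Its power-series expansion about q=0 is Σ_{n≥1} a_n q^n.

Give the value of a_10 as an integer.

q^10  k|10↦f(k): 1:1 2:4 5:25 10:100  a_10=130

a_10 = 130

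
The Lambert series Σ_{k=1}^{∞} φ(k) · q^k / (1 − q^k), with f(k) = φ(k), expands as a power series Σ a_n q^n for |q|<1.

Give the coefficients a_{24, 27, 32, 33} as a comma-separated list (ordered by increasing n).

d|24:{1,2,3,4,6,8,12,24}  Σφ=1+1+2+2+2+4+4+8=24
n=27: 1·27 3·9 9·3 27·1  φ→[1+2+6+18]=27
q^32  k|32↦φ(k): 1:1 2:1 4:2 8:4 16:8 32:16  a_32=32
d|33:{1,3,11,33}  Σφ=1+2+10+20=33

24, 27, 32, 33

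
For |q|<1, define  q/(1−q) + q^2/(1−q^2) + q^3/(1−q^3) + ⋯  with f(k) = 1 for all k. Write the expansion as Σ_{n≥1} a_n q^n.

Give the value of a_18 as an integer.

a_18 = 6

[q^18] f(1)=1,f(2)=1,f(3)=1,f(6)=1,f(9)=1,f(18)=1 ⇒ 6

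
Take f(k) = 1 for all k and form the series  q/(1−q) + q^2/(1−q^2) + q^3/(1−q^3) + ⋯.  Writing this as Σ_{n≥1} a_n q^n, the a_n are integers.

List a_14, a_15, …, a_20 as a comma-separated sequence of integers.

4, 4, 5, 2, 6, 2, 6

n=14: 1·14 2·7 7·2 14·1  f→[1+1+1+1]=4
n=15: 1·15 3·5 5·3 15·1  f→[1+1+1+1]=4
d|16:{16,8,4,2,1}  Σf=1+1+1+1+1=5
q^17  k|17↦f(k): 1:1 17:1  a_17=2
[q^18] f(1)=1,f(2)=1,f(3)=1,f(6)=1,f(9)=1,f(18)=1 ⇒ 6
[q^19] f(1)=1,f(19)=1 ⇒ 2
q^20  k|20↦f(k): 1:1 2:1 4:1 5:1 10:1 20:1  a_20=6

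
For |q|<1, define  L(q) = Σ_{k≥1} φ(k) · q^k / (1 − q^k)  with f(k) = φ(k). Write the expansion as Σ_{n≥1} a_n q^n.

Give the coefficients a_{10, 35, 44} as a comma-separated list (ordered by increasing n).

n=10: 1·10 2·5 5·2 10·1  φ→[1+1+4+4]=10
d|35:{35,7,5,1}  Σφ=24+6+4+1=35
n=44: 44·1 22·2 11·4 4·11 2·22 1·44  φ→[20+10+10+2+1+1]=44

10, 35, 44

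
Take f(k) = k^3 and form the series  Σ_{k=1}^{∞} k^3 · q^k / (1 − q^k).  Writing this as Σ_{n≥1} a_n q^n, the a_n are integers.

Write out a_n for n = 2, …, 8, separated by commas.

9, 28, 73, 126, 252, 344, 585

q^2  k|2↦f(k): 1:1 2:8  a_2=9
[q^3] f(3)=27,f(1)=1 ⇒ 28
d|4:{4,2,1}  Σf=64+8+1=73
[q^5] f(1)=1,f(5)=125 ⇒ 126
q^6  k|6↦f(k): 6:216 3:27 2:8 1:1  a_6=252
[q^7] f(1)=1,f(7)=343 ⇒ 344
[q^8] f(1)=1,f(2)=8,f(4)=64,f(8)=512 ⇒ 585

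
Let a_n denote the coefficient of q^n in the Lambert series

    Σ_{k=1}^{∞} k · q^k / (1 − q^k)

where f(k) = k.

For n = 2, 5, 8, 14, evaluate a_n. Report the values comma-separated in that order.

[q^2] f(2)=2,f(1)=1 ⇒ 3
[q^5] f(1)=1,f(5)=5 ⇒ 6
d|8:{1,2,4,8}  Σf=1+2+4+8=15
d|14:{14,7,2,1}  Σf=14+7+2+1=24

3, 6, 15, 24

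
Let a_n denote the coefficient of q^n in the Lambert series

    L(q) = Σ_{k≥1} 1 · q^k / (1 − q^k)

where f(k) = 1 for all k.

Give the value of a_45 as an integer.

q^45  k|45↦f(k): 1:1 3:1 5:1 9:1 15:1 45:1  a_45=6

a_45 = 6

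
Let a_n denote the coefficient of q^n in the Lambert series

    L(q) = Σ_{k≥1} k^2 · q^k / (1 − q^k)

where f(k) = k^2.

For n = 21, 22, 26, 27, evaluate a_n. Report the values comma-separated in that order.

500, 610, 850, 820

n=21: 21·1 7·3 3·7 1·21  f→[441+49+9+1]=500
d|22:{1,2,11,22}  Σf=1+4+121+484=610
[q^26] f(26)=676,f(13)=169,f(2)=4,f(1)=1 ⇒ 850
n=27: 1·27 3·9 9·3 27·1  f→[1+9+81+729]=820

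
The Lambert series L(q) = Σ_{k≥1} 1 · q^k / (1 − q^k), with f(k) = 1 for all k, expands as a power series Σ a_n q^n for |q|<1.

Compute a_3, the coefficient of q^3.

a_3 = 2

q^3  k|3↦f(k): 1:1 3:1  a_3=2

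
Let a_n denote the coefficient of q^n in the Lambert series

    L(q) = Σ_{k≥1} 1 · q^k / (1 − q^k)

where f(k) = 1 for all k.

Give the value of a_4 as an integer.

a_4 = 3

q^4  k|4↦f(k): 1:1 2:1 4:1  a_4=3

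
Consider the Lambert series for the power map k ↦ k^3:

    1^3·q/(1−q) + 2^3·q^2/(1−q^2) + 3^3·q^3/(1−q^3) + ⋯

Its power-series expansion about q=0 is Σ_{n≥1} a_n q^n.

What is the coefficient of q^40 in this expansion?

a_40 = 73710

n=40: 1·40 2·20 4·10 5·8 8·5 10·4 20·2 40·1  f→[1+8+64+125+512+1000+8000+64000]=73710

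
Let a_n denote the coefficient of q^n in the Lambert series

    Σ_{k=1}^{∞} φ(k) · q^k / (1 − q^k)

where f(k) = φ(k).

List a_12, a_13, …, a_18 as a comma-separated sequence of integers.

[q^12] φ(1)=1,φ(2)=1,φ(3)=2,φ(4)=2,φ(6)=2,φ(12)=4 ⇒ 12
n=13: 1·13 13·1  φ→[1+12]=13
n=14: 14·1 7·2 2·7 1·14  φ→[6+6+1+1]=14
d|15:{1,3,5,15}  Σφ=1+2+4+8=15
q^16  k|16↦φ(k): 1:1 2:1 4:2 8:4 16:8  a_16=16
n=17: 17·1 1·17  φ→[16+1]=17
n=18: 18·1 9·2 6·3 3·6 2·9 1·18  φ→[6+6+2+2+1+1]=18

12, 13, 14, 15, 16, 17, 18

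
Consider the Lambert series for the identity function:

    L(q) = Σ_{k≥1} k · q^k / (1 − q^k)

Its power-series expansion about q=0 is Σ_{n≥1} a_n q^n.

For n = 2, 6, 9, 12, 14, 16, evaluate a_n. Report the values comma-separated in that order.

n=2: 1·2 2·1  f→[1+2]=3
n=6: 1·6 2·3 3·2 6·1  f→[1+2+3+6]=12
d|9:{1,3,9}  Σf=1+3+9=13
[q^12] f(12)=12,f(6)=6,f(4)=4,f(3)=3,f(2)=2,f(1)=1 ⇒ 28
q^14  k|14↦f(k): 1:1 2:2 7:7 14:14  a_14=24
n=16: 16·1 8·2 4·4 2·8 1·16  f→[16+8+4+2+1]=31

3, 12, 13, 28, 24, 31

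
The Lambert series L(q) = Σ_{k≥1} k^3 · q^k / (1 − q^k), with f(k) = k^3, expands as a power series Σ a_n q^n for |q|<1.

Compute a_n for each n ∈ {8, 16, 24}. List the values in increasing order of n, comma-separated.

q^8  k|8↦f(k): 1:1 2:8 4:64 8:512  a_8=585
[q^16] f(1)=1,f(2)=8,f(4)=64,f(8)=512,f(16)=4096 ⇒ 4681
[q^24] f(1)=1,f(2)=8,f(3)=27,f(4)=64,f(6)=216,f(8)=512,f(12)=1728,f(24)=13824 ⇒ 16380

585, 4681, 16380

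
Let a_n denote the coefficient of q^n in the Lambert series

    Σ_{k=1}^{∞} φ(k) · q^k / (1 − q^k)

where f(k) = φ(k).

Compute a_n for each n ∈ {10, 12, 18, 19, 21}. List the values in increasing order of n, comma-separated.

[q^10] φ(10)=4,φ(5)=4,φ(2)=1,φ(1)=1 ⇒ 10
[q^12] φ(1)=1,φ(2)=1,φ(3)=2,φ(4)=2,φ(6)=2,φ(12)=4 ⇒ 12
[q^18] φ(18)=6,φ(9)=6,φ(6)=2,φ(3)=2,φ(2)=1,φ(1)=1 ⇒ 18
[q^19] φ(1)=1,φ(19)=18 ⇒ 19
d|21:{21,7,3,1}  Σφ=12+6+2+1=21

10, 12, 18, 19, 21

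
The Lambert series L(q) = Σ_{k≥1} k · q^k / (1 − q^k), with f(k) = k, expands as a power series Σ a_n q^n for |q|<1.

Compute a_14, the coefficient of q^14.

d|14:{1,2,7,14}  Σf=1+2+7+14=24

a_14 = 24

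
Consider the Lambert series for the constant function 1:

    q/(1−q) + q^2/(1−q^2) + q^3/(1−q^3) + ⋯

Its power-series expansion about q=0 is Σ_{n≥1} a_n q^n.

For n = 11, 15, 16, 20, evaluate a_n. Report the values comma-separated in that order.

n=11: 11·1 1·11  f→[1+1]=2
q^15  k|15↦f(k): 15:1 5:1 3:1 1:1  a_15=4
[q^16] f(1)=1,f(2)=1,f(4)=1,f(8)=1,f(16)=1 ⇒ 5
d|20:{20,10,5,4,2,1}  Σf=1+1+1+1+1+1=6

2, 4, 5, 6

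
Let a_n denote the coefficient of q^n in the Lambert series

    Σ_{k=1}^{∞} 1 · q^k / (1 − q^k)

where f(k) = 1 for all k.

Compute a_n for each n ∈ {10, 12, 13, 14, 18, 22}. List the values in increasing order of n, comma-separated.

4, 6, 2, 4, 6, 4

[q^10] f(1)=1,f(2)=1,f(5)=1,f(10)=1 ⇒ 4
n=12: 12·1 6·2 4·3 3·4 2·6 1·12  f→[1+1+1+1+1+1]=6
[q^13] f(13)=1,f(1)=1 ⇒ 2
d|14:{14,7,2,1}  Σf=1+1+1+1=4
d|18:{1,2,3,6,9,18}  Σf=1+1+1+1+1+1=6
n=22: 22·1 11·2 2·11 1·22  f→[1+1+1+1]=4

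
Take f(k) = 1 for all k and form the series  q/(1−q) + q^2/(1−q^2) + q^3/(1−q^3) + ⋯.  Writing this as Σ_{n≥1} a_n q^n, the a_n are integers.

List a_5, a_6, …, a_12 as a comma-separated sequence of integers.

q^5  k|5↦f(k): 1:1 5:1  a_5=2
d|6:{6,3,2,1}  Σf=1+1+1+1=4
n=7: 7·1 1·7  f→[1+1]=2
n=8: 8·1 4·2 2·4 1·8  f→[1+1+1+1]=4
q^9  k|9↦f(k): 1:1 3:1 9:1  a_9=3
d|10:{1,2,5,10}  Σf=1+1+1+1=4
n=11: 11·1 1·11  f→[1+1]=2
d|12:{1,2,3,4,6,12}  Σf=1+1+1+1+1+1=6

2, 4, 2, 4, 3, 4, 2, 6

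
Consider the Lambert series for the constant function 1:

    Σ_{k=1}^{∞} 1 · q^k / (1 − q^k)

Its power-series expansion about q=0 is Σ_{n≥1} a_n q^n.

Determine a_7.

q^7  k|7↦f(k): 7:1 1:1  a_7=2

a_7 = 2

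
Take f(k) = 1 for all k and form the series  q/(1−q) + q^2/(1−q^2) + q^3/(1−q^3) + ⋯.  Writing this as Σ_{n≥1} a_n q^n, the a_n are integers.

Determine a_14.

a_14 = 4

n=14: 14·1 7·2 2·7 1·14  f→[1+1+1+1]=4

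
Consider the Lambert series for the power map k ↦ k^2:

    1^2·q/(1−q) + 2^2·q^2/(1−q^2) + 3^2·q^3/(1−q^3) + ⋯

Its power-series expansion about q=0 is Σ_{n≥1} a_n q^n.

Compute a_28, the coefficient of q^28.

q^28  k|28↦f(k): 1:1 2:4 4:16 7:49 14:196 28:784  a_28=1050

a_28 = 1050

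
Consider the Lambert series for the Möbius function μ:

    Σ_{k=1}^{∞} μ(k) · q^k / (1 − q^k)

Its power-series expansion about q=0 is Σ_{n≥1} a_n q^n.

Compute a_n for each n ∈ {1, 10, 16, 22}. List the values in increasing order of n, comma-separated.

n=1: 1·1  μ→[1]=1
n=10: 1·10 2·5 5·2 10·1  μ→[1+(-1)+(-1)+1]=0
n=16: 16·1 8·2 4·4 2·8 1·16  μ→[0+0+0+(-1)+1]=0
q^22  k|22↦μ(k): 1:1 2:-1 11:-1 22:1  a_22=0

1, 0, 0, 0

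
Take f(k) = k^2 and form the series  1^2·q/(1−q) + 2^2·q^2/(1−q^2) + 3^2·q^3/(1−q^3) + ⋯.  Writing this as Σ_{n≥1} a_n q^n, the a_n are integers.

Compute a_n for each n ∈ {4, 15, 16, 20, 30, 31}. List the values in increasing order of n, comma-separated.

n=4: 1·4 2·2 4·1  f→[1+4+16]=21
q^15  k|15↦f(k): 1:1 3:9 5:25 15:225  a_15=260
d|16:{16,8,4,2,1}  Σf=256+64+16+4+1=341
q^20  k|20↦f(k): 1:1 2:4 4:16 5:25 10:100 20:400  a_20=546
n=30: 1·30 2·15 3·10 5·6 6·5 10·3 15·2 30·1  f→[1+4+9+25+36+100+225+900]=1300
n=31: 1·31 31·1  f→[1+961]=962

21, 260, 341, 546, 1300, 962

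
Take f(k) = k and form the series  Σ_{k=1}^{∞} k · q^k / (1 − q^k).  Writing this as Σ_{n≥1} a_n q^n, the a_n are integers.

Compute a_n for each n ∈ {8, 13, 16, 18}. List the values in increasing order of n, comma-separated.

15, 14, 31, 39

n=8: 1·8 2·4 4·2 8·1  f→[1+2+4+8]=15
n=13: 1·13 13·1  f→[1+13]=14
q^16  k|16↦f(k): 16:16 8:8 4:4 2:2 1:1  a_16=31
n=18: 1·18 2·9 3·6 6·3 9·2 18·1  f→[1+2+3+6+9+18]=39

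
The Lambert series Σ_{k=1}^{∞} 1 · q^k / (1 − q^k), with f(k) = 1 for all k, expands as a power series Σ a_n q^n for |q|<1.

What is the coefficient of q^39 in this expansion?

a_39 = 4

n=39: 1·39 3·13 13·3 39·1  f→[1+1+1+1]=4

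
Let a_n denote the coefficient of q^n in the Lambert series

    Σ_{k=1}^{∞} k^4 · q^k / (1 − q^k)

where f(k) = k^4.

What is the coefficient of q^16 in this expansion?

[q^16] f(1)=1,f(2)=16,f(4)=256,f(8)=4096,f(16)=65536 ⇒ 69905

a_16 = 69905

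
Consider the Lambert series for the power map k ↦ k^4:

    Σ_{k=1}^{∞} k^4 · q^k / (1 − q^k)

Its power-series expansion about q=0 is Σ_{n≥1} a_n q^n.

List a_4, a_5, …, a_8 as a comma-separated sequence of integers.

273, 626, 1394, 2402, 4369

q^4  k|4↦f(k): 4:256 2:16 1:1  a_4=273
n=5: 5·1 1·5  f→[625+1]=626
d|6:{6,3,2,1}  Σf=1296+81+16+1=1394
[q^7] f(1)=1,f(7)=2401 ⇒ 2402
q^8  k|8↦f(k): 8:4096 4:256 2:16 1:1  a_8=4369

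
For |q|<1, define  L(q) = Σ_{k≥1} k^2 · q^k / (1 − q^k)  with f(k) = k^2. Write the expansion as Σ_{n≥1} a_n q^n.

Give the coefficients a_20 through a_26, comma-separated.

546, 500, 610, 530, 850, 651, 850

[q^20] f(1)=1,f(2)=4,f(4)=16,f(5)=25,f(10)=100,f(20)=400 ⇒ 546
[q^21] f(21)=441,f(7)=49,f(3)=9,f(1)=1 ⇒ 500
[q^22] f(22)=484,f(11)=121,f(2)=4,f(1)=1 ⇒ 610
d|23:{1,23}  Σf=1+529=530
n=24: 24·1 12·2 8·3 6·4 4·6 3·8 2·12 1·24  f→[576+144+64+36+16+9+4+1]=850
[q^25] f(1)=1,f(5)=25,f(25)=625 ⇒ 651
d|26:{1,2,13,26}  Σf=1+4+169+676=850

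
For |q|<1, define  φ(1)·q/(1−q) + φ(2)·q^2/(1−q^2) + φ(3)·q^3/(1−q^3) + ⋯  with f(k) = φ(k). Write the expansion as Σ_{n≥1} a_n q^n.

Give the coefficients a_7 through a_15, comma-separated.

q^7  k|7↦φ(k): 7:6 1:1  a_7=7
d|8:{1,2,4,8}  Σφ=1+1+2+4=8
q^9  k|9↦φ(k): 1:1 3:2 9:6  a_9=9
[q^10] φ(1)=1,φ(2)=1,φ(5)=4,φ(10)=4 ⇒ 10
d|11:{11,1}  Σφ=10+1=11
q^12  k|12↦φ(k): 1:1 2:1 3:2 4:2 6:2 12:4  a_12=12
d|13:{1,13}  Σφ=1+12=13
q^14  k|14↦φ(k): 1:1 2:1 7:6 14:6  a_14=14
d|15:{15,5,3,1}  Σφ=8+4+2+1=15

7, 8, 9, 10, 11, 12, 13, 14, 15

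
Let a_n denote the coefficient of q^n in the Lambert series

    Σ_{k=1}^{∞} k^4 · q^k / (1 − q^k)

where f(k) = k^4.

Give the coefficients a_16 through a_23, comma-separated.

69905, 83522, 112931, 130322, 170898, 196964, 248914, 279842

[q^16] f(1)=1,f(2)=16,f(4)=256,f(8)=4096,f(16)=65536 ⇒ 69905
q^17  k|17↦f(k): 17:83521 1:1  a_17=83522
q^18  k|18↦f(k): 18:104976 9:6561 6:1296 3:81 2:16 1:1  a_18=112931
n=19: 19·1 1·19  f→[130321+1]=130322
q^20  k|20↦f(k): 1:1 2:16 4:256 5:625 10:10000 20:160000  a_20=170898
[q^21] f(21)=194481,f(7)=2401,f(3)=81,f(1)=1 ⇒ 196964
d|22:{22,11,2,1}  Σf=234256+14641+16+1=248914
q^23  k|23↦f(k): 23:279841 1:1  a_23=279842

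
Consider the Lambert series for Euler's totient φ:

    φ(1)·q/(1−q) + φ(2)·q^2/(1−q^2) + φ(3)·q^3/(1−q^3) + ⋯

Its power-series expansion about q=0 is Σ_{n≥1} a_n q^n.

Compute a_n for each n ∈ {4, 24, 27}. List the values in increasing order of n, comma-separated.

d|4:{4,2,1}  Σφ=2+1+1=4
q^24  k|24↦φ(k): 24:8 12:4 8:4 6:2 4:2 3:2 2:1 1:1  a_24=24
d|27:{27,9,3,1}  Σφ=18+6+2+1=27

4, 24, 27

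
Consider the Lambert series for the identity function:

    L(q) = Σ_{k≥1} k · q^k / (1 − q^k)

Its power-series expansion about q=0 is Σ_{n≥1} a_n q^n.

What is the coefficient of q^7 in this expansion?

a_7 = 8

[q^7] f(1)=1,f(7)=7 ⇒ 8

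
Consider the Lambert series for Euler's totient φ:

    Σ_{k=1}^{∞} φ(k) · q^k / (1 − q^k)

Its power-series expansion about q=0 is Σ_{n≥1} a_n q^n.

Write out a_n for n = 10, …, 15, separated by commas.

d|10:{10,5,2,1}  Σφ=4+4+1+1=10
q^11  k|11↦φ(k): 11:10 1:1  a_11=11
q^12  k|12↦φ(k): 12:4 6:2 4:2 3:2 2:1 1:1  a_12=12
n=13: 13·1 1·13  φ→[12+1]=13
q^14  k|14↦φ(k): 1:1 2:1 7:6 14:6  a_14=14
q^15  k|15↦φ(k): 1:1 3:2 5:4 15:8  a_15=15

10, 11, 12, 13, 14, 15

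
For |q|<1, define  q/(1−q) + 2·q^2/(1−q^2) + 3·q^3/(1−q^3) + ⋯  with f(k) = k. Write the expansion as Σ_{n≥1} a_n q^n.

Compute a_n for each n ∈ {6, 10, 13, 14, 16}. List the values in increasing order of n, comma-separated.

d|6:{6,3,2,1}  Σf=6+3+2+1=12
n=10: 1·10 2·5 5·2 10·1  f→[1+2+5+10]=18
q^13  k|13↦f(k): 13:13 1:1  a_13=14
[q^14] f(1)=1,f(2)=2,f(7)=7,f(14)=14 ⇒ 24
d|16:{16,8,4,2,1}  Σf=16+8+4+2+1=31

12, 18, 14, 24, 31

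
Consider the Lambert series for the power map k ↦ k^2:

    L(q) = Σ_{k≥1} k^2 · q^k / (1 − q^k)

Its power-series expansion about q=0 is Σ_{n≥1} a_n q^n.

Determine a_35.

a_35 = 1300

n=35: 35·1 7·5 5·7 1·35  f→[1225+49+25+1]=1300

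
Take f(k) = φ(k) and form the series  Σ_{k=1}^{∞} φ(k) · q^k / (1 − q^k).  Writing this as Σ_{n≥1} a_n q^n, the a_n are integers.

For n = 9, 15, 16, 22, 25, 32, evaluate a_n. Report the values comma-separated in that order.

d|9:{1,3,9}  Σφ=1+2+6=9
[q^15] φ(15)=8,φ(5)=4,φ(3)=2,φ(1)=1 ⇒ 15
d|16:{1,2,4,8,16}  Σφ=1+1+2+4+8=16
n=22: 22·1 11·2 2·11 1·22  φ→[10+10+1+1]=22
n=25: 1·25 5·5 25·1  φ→[1+4+20]=25
q^32  k|32↦φ(k): 1:1 2:1 4:2 8:4 16:8 32:16  a_32=32

9, 15, 16, 22, 25, 32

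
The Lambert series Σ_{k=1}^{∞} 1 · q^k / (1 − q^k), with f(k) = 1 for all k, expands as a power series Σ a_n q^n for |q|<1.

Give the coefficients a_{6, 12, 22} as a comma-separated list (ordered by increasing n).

d|6:{6,3,2,1}  Σf=1+1+1+1=4
d|12:{12,6,4,3,2,1}  Σf=1+1+1+1+1+1=6
n=22: 1·22 2·11 11·2 22·1  f→[1+1+1+1]=4

4, 6, 4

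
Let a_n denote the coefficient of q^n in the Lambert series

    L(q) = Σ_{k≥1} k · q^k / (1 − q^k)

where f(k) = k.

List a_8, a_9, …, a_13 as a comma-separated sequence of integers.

15, 13, 18, 12, 28, 14

d|8:{1,2,4,8}  Σf=1+2+4+8=15
q^9  k|9↦f(k): 9:9 3:3 1:1  a_9=13
n=10: 1·10 2·5 5·2 10·1  f→[1+2+5+10]=18
q^11  k|11↦f(k): 11:11 1:1  a_11=12
d|12:{12,6,4,3,2,1}  Σf=12+6+4+3+2+1=28
[q^13] f(13)=13,f(1)=1 ⇒ 14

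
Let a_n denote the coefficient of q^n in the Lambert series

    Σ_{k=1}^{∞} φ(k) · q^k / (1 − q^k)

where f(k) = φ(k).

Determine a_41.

n=41: 41·1 1·41  φ→[40+1]=41

a_41 = 41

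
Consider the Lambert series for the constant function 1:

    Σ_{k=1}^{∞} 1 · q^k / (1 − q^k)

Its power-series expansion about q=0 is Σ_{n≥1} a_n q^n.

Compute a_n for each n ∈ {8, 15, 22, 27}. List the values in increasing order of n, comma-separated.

4, 4, 4, 4

n=8: 1·8 2·4 4·2 8·1  f→[1+1+1+1]=4
q^15  k|15↦f(k): 15:1 5:1 3:1 1:1  a_15=4
q^22  k|22↦f(k): 1:1 2:1 11:1 22:1  a_22=4
[q^27] f(27)=1,f(9)=1,f(3)=1,f(1)=1 ⇒ 4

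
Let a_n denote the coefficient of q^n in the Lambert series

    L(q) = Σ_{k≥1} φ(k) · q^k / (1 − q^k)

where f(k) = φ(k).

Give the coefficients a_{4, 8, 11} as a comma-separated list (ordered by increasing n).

d|4:{4,2,1}  Σφ=2+1+1=4
[q^8] φ(1)=1,φ(2)=1,φ(4)=2,φ(8)=4 ⇒ 8
d|11:{1,11}  Σφ=1+10=11

4, 8, 11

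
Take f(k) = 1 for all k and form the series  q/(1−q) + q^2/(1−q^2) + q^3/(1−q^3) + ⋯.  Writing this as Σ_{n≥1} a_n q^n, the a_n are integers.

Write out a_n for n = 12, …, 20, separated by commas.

6, 2, 4, 4, 5, 2, 6, 2, 6

[q^12] f(1)=1,f(2)=1,f(3)=1,f(4)=1,f(6)=1,f(12)=1 ⇒ 6
q^13  k|13↦f(k): 13:1 1:1  a_13=2
n=14: 1·14 2·7 7·2 14·1  f→[1+1+1+1]=4
n=15: 15·1 5·3 3·5 1·15  f→[1+1+1+1]=4
q^16  k|16↦f(k): 1:1 2:1 4:1 8:1 16:1  a_16=5
n=17: 1·17 17·1  f→[1+1]=2
q^18  k|18↦f(k): 18:1 9:1 6:1 3:1 2:1 1:1  a_18=6
n=19: 19·1 1·19  f→[1+1]=2
[q^20] f(1)=1,f(2)=1,f(4)=1,f(5)=1,f(10)=1,f(20)=1 ⇒ 6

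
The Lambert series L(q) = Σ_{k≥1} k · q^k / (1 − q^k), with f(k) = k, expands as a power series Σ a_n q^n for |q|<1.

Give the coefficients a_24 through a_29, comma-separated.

60, 31, 42, 40, 56, 30

q^24  k|24↦f(k): 1:1 2:2 3:3 4:4 6:6 8:8 12:12 24:24  a_24=60
d|25:{1,5,25}  Σf=1+5+25=31
d|26:{26,13,2,1}  Σf=26+13+2+1=42
d|27:{1,3,9,27}  Σf=1+3+9+27=40
n=28: 28·1 14·2 7·4 4·7 2·14 1·28  f→[28+14+7+4+2+1]=56
q^29  k|29↦f(k): 1:1 29:29  a_29=30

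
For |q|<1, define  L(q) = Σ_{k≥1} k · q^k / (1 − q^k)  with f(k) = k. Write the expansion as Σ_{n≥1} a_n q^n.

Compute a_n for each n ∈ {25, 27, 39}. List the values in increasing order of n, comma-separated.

n=25: 1·25 5·5 25·1  f→[1+5+25]=31
n=27: 27·1 9·3 3·9 1·27  f→[27+9+3+1]=40
d|39:{39,13,3,1}  Σf=39+13+3+1=56

31, 40, 56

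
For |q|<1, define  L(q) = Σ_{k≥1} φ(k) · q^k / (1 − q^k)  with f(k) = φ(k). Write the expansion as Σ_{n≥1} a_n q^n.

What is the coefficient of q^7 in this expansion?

n=7: 7·1 1·7  φ→[6+1]=7

a_7 = 7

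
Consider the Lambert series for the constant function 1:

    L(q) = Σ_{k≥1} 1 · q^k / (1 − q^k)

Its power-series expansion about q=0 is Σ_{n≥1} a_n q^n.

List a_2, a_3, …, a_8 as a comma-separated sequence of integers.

2, 2, 3, 2, 4, 2, 4

[q^2] f(2)=1,f(1)=1 ⇒ 2
d|3:{3,1}  Σf=1+1=2
d|4:{4,2,1}  Σf=1+1+1=3
[q^5] f(5)=1,f(1)=1 ⇒ 2
[q^6] f(6)=1,f(3)=1,f(2)=1,f(1)=1 ⇒ 4
d|7:{7,1}  Σf=1+1=2
d|8:{8,4,2,1}  Σf=1+1+1+1=4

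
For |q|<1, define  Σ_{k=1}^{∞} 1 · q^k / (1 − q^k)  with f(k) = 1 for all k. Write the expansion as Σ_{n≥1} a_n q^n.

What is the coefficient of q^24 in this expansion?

a_24 = 8

[q^24] f(1)=1,f(2)=1,f(3)=1,f(4)=1,f(6)=1,f(8)=1,f(12)=1,f(24)=1 ⇒ 8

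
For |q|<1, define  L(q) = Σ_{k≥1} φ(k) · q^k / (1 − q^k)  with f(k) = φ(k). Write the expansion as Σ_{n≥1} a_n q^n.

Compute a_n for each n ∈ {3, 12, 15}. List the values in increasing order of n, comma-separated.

d|3:{3,1}  Σφ=2+1=3
n=12: 12·1 6·2 4·3 3·4 2·6 1·12  φ→[4+2+2+2+1+1]=12
d|15:{1,3,5,15}  Σφ=1+2+4+8=15

3, 12, 15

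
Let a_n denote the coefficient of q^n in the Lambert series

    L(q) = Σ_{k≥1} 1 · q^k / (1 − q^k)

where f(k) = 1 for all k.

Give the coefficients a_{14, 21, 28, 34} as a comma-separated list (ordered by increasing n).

d|14:{1,2,7,14}  Σf=1+1+1+1=4
[q^21] f(21)=1,f(7)=1,f(3)=1,f(1)=1 ⇒ 4
d|28:{1,2,4,7,14,28}  Σf=1+1+1+1+1+1=6
n=34: 34·1 17·2 2·17 1·34  f→[1+1+1+1]=4

4, 4, 6, 4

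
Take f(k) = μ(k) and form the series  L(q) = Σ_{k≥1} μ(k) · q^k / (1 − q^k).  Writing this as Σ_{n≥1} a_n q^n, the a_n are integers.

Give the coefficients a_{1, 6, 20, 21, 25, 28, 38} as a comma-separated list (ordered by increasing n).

1, 0, 0, 0, 0, 0, 0

n=1: 1·1  μ→[1]=1
n=6: 1·6 2·3 3·2 6·1  μ→[1+(-1)+(-1)+1]=0
d|20:{20,10,5,4,2,1}  Σμ=0+1+(-1)+0+(-1)+1=0
d|21:{1,3,7,21}  Σμ=1+(-1)+(-1)+1=0
d|25:{25,5,1}  Σμ=0+(-1)+1=0
d|28:{1,2,4,7,14,28}  Σμ=1+(-1)+0+(-1)+1+0=0
n=38: 1·38 2·19 19·2 38·1  μ→[1+(-1)+(-1)+1]=0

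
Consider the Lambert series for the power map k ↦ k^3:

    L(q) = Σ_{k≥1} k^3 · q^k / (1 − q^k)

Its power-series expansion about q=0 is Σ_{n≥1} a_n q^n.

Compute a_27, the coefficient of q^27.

a_27 = 20440

[q^27] f(1)=1,f(3)=27,f(9)=729,f(27)=19683 ⇒ 20440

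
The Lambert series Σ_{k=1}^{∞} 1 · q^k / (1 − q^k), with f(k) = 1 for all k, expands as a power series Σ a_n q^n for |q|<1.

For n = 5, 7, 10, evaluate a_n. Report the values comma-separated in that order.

2, 2, 4

[q^5] f(1)=1,f(5)=1 ⇒ 2
[q^7] f(1)=1,f(7)=1 ⇒ 2
q^10  k|10↦f(k): 10:1 5:1 2:1 1:1  a_10=4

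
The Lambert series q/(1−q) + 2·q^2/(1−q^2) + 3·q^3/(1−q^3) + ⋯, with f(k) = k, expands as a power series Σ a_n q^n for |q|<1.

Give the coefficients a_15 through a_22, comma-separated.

d|15:{15,5,3,1}  Σf=15+5+3+1=24
[q^16] f(1)=1,f(2)=2,f(4)=4,f(8)=8,f(16)=16 ⇒ 31
d|17:{17,1}  Σf=17+1=18
d|18:{1,2,3,6,9,18}  Σf=1+2+3+6+9+18=39
d|19:{19,1}  Σf=19+1=20
[q^20] f(20)=20,f(10)=10,f(5)=5,f(4)=4,f(2)=2,f(1)=1 ⇒ 42
d|21:{1,3,7,21}  Σf=1+3+7+21=32
n=22: 22·1 11·2 2·11 1·22  f→[22+11+2+1]=36

24, 31, 18, 39, 20, 42, 32, 36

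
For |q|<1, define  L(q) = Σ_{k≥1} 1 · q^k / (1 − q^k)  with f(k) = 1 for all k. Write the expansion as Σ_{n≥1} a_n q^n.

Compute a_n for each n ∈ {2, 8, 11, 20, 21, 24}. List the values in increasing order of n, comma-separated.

2, 4, 2, 6, 4, 8

d|2:{1,2}  Σf=1+1=2
d|8:{1,2,4,8}  Σf=1+1+1+1=4
[q^11] f(1)=1,f(11)=1 ⇒ 2
[q^20] f(1)=1,f(2)=1,f(4)=1,f(5)=1,f(10)=1,f(20)=1 ⇒ 6
n=21: 21·1 7·3 3·7 1·21  f→[1+1+1+1]=4
[q^24] f(24)=1,f(12)=1,f(8)=1,f(6)=1,f(4)=1,f(3)=1,f(2)=1,f(1)=1 ⇒ 8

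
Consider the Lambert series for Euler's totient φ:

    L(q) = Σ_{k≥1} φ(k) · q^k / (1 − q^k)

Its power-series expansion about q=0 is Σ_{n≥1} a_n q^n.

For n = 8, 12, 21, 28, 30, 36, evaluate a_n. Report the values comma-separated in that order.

n=8: 1·8 2·4 4·2 8·1  φ→[1+1+2+4]=8
d|12:{1,2,3,4,6,12}  Σφ=1+1+2+2+2+4=12
n=21: 21·1 7·3 3·7 1·21  φ→[12+6+2+1]=21
[q^28] φ(28)=12,φ(14)=6,φ(7)=6,φ(4)=2,φ(2)=1,φ(1)=1 ⇒ 28
q^30  k|30↦φ(k): 1:1 2:1 3:2 5:4 6:2 10:4 15:8 30:8  a_30=30
q^36  k|36↦φ(k): 1:1 2:1 3:2 4:2 6:2 9:6 12:4 18:6 36:12  a_36=36

8, 12, 21, 28, 30, 36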